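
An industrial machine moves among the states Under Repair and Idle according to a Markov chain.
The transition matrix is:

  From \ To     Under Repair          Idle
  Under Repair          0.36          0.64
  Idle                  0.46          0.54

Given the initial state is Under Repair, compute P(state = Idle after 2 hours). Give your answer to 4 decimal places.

0.5760

Sum over the intermediate state after 1 hour:
P = P(Under Repair→Under Repair)·P(Under Repair→Idle) + P(Under Repair→Idle)·P(Idle→Idle)
  = 0.36×0.64 + 0.64×0.54
  = 0.2304 + 0.3456 = 0.5760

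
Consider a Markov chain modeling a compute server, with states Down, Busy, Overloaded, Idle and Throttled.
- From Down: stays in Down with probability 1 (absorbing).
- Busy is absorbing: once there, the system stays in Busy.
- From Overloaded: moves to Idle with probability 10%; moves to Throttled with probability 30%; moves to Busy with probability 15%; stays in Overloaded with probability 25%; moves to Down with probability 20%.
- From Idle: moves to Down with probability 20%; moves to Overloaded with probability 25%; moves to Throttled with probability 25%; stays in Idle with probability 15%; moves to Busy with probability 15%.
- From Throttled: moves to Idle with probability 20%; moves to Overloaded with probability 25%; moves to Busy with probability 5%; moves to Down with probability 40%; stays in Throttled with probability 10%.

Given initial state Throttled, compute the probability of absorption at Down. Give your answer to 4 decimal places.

0.7755

Let h(s) be the probability of absorption at Down starting from transient state s. Then h(Down) = 1 and h(Busy) = 0. By first-step analysis:
h(Overloaded) = 0.2·1 + 0.15·0 + 0.25·h(Overloaded) + 0.1·h(Idle) + 0.3·h(Throttled)
h(Idle) = 0.2·1 + 0.15·0 + 0.25·h(Overloaded) + 0.15·h(Idle) + 0.25·h(Throttled)
h(Throttled) = 0.4·1 + 0.05·0 + 0.25·h(Overloaded) + 0.2·h(Idle) + 0.1·h(Throttled)
Solving: h(Overloaded) = 0.6647, h(Idle) = 0.6589, h(Throttled) = 0.7755.
Starting from Throttled, the probability is 0.7755.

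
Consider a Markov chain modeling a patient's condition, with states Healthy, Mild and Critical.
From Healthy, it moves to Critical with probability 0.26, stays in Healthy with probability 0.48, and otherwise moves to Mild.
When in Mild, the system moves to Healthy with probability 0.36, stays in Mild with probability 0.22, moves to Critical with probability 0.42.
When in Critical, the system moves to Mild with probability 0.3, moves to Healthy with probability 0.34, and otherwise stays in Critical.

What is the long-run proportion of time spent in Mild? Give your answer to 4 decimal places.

0.2629

Let the stationary distribution be π with π = πP and π_1 + π_2 + π_3 = 1.
π_1 = 0.48·π_1 + 0.36·π_2 + 0.34·π_3
π_2 = 0.26·π_1 + 0.22·π_2 + 0.3·π_3
Solving with the normalization constraint gives π = (0.4015, 0.2629, 0.3356).
So the stationary probability of Mild is 0.2629.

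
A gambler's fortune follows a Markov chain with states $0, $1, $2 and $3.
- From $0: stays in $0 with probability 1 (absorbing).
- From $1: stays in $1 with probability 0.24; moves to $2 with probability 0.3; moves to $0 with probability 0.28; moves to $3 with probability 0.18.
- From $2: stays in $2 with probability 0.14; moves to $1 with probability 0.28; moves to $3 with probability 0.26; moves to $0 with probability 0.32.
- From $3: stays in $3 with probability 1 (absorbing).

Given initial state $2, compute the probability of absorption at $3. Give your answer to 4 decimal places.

0.4354

Let h(s) be the probability of absorption at $3 starting from transient state s. Then h($3) = 1 and h($0) = 0. By first-step analysis:
h($1) = 0.28·0 + 0.24·h($1) + 0.3·h($2) + 0.18·1
h($2) = 0.32·0 + 0.28·h($1) + 0.14·h($2) + 0.26·1
Solving: h($1) = 0.4087, h($2) = 0.4354.
Starting from $2, the probability is 0.4354.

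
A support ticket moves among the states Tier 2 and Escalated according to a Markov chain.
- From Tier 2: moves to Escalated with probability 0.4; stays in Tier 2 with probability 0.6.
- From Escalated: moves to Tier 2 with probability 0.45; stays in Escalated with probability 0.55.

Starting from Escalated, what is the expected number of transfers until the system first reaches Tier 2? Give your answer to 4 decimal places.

2.2222

Let t(s) be the expected number of transfers to first reach Tier 2 from state s, with t(Tier 2) = 0. Conditioning on the first transfer:
t(Escalated) = 1 + 0.55·t(Escalated)
Solving: t(Escalated) = 2.2222.
Expected transfers from Escalated to Tier 2: 2.2222.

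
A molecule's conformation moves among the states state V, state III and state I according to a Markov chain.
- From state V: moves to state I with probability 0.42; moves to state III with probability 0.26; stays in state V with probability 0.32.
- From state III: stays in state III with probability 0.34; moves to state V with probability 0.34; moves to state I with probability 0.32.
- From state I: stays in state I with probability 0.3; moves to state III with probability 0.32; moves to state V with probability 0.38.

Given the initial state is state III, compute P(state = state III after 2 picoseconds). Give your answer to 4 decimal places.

Sum over the intermediate state after 1 picosecond:
P = P(state III→state V)·P(state V→state III) + P(state III→state III)·P(state III→state III) + P(state III→state I)·P(state I→state III)
  = 0.34×0.26 + 0.34×0.34 + 0.32×0.32
  = 0.0884 + 0.1156 + 0.1024 = 0.3064

0.3064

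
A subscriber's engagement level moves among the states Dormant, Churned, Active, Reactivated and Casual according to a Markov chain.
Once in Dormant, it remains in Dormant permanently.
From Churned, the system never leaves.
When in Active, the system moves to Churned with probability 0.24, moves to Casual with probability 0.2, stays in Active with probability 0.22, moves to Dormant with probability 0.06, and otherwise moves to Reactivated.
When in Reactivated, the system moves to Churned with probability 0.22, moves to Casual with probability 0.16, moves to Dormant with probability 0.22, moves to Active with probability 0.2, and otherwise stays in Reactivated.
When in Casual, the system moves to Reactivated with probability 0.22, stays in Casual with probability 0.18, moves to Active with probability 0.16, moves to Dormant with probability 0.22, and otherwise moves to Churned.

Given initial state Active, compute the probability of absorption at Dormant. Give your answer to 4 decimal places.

Let h(s) be the probability of absorption at Dormant starting from transient state s. Then h(Dormant) = 1 and h(Churned) = 0. By first-step analysis:
h(Active) = 0.06·1 + 0.24·0 + 0.22·h(Active) + 0.28·h(Reactivated) + 0.2·h(Casual)
h(Reactivated) = 0.22·1 + 0.22·0 + 0.2·h(Active) + 0.2·h(Reactivated) + 0.16·h(Casual)
h(Casual) = 0.22·1 + 0.22·0 + 0.16·h(Active) + 0.22·h(Reactivated) + 0.18·h(Casual)
Solving: h(Active) = 0.3592, h(Reactivated) = 0.4570, h(Casual) = 0.4610.
Starting from Active, the probability is 0.3592.

0.3592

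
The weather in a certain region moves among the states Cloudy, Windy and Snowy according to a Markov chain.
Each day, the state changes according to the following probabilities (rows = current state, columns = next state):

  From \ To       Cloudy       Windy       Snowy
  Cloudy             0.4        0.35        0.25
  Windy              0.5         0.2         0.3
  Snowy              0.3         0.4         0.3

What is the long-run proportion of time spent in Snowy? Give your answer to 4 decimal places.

Let the stationary distribution be π with π = πP and π_1 + π_2 + π_3 = 1.
π_1 = 0.4·π_1 + 0.5·π_2 + 0.3·π_3
π_2 = 0.35·π_1 + 0.2·π_2 + 0.4·π_3
Solving with the normalization constraint gives π = (0.4037, 0.3165, 0.2798).
So the stationary probability of Snowy is 0.2798.

0.2798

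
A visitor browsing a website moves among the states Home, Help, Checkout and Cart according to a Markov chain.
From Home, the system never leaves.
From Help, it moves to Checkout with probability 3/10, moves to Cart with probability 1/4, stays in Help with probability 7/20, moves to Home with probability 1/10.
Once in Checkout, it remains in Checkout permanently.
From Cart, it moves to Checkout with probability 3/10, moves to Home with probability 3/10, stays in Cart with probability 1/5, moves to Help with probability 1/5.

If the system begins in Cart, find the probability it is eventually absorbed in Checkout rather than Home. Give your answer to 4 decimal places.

Let h(s) be the probability of absorption at Checkout starting from transient state s. Then h(Checkout) = 1 and h(Home) = 0. By first-step analysis:
h(Help) = 0.1·0 + 0.35·h(Help) + 0.3·1 + 0.25·h(Cart)
h(Cart) = 0.3·0 + 0.2·h(Help) + 0.3·1 + 0.2·h(Cart)
Solving: h(Help) = 0.6702, h(Cart) = 0.5426.
Starting from Cart, the probability is 0.5426.

0.5426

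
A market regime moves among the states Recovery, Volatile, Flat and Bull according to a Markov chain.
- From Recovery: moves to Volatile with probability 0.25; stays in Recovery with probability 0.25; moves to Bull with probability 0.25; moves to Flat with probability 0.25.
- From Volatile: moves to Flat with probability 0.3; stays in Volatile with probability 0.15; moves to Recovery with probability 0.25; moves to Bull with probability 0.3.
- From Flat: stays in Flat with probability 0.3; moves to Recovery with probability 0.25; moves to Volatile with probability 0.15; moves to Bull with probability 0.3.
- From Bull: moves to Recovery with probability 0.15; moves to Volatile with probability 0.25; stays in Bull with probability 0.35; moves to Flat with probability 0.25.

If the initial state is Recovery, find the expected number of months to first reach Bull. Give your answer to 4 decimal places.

3.6522

Let t(s) be the expected number of months to first reach Bull from state s, with t(Bull) = 0. Conditioning on the first month:
t(Recovery) = 1 + 0.25·t(Recovery) + 0.25·t(Volatile) + 0.25·t(Flat)
t(Volatile) = 1 + 0.25·t(Recovery) + 0.15·t(Volatile) + 0.3·t(Flat)
t(Flat) = 1 + 0.25·t(Recovery) + 0.15·t(Volatile) + 0.3·t(Flat)
Solving: t(Recovery) = 3.6522, t(Volatile) = 3.4783, t(Flat) = 3.4783.
Expected months from Recovery to Bull: 3.6522.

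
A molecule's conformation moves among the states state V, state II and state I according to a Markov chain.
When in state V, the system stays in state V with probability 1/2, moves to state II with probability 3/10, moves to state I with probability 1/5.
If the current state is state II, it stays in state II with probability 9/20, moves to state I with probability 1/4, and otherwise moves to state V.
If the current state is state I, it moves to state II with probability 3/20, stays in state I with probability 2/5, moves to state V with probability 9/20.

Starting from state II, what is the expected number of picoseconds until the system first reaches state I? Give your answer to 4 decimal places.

4.3243

Let t(s) be the expected number of picoseconds to first reach state I from state s, with t(state I) = 0. Conditioning on the first picosecond:
t(state V) = 1 + 0.5·t(state V) + 0.3·t(state II)
t(state II) = 1 + 0.3·t(state V) + 0.45·t(state II)
Solving: t(state V) = 4.5946, t(state II) = 4.3243.
Expected picoseconds from state II to state I: 4.3243.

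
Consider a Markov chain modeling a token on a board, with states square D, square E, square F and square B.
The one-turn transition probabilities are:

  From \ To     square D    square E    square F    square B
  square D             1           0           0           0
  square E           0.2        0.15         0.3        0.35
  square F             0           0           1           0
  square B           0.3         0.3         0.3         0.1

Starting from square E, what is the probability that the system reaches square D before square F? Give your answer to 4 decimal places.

0.4318

Let h(s) be the probability of absorption at square D starting from transient state s. Then h(square D) = 1 and h(square F) = 0. By first-step analysis:
h(square E) = 0.2·1 + 0.15·h(square E) + 0.3·0 + 0.35·h(square B)
h(square B) = 0.3·1 + 0.3·h(square E) + 0.3·0 + 0.1·h(square B)
Solving: h(square E) = 0.4318, h(square B) = 0.4773.
Starting from square E, the probability is 0.4318.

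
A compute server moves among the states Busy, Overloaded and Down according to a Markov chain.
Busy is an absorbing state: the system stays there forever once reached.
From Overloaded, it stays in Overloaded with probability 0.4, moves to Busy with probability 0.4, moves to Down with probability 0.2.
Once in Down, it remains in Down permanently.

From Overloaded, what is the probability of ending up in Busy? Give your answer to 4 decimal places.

Let h(s) be the probability of absorption at Busy starting from transient state s. Then h(Busy) = 1 and h(Down) = 0. By first-step analysis:
h(Overloaded) = 0.4·1 + 0.4·h(Overloaded) + 0.2·0
Solving: h(Overloaded) = 0.6667.
Starting from Overloaded, the probability is 0.6667.

0.6667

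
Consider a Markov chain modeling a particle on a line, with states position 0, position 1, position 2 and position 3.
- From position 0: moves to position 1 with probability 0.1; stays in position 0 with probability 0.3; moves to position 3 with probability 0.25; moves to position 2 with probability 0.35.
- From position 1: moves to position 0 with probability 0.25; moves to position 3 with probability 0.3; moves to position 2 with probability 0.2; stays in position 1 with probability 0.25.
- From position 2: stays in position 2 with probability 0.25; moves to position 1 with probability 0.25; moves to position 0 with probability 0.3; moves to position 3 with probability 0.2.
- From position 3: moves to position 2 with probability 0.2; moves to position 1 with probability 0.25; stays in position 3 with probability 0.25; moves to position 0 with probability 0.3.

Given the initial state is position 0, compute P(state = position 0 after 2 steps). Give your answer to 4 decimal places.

0.2950

Propagate the distribution vector 2 steps from position 0.
After 0 steps: (1.0000, 0.0000, 0.0000, 0.0000)
After 1 step: (0.3000, 0.1000, 0.3500, 0.2500)
After 2 steps: (0.2950, 0.2050, 0.2625, 0.2375)
P(in position 0 after 2 steps) = 0.2950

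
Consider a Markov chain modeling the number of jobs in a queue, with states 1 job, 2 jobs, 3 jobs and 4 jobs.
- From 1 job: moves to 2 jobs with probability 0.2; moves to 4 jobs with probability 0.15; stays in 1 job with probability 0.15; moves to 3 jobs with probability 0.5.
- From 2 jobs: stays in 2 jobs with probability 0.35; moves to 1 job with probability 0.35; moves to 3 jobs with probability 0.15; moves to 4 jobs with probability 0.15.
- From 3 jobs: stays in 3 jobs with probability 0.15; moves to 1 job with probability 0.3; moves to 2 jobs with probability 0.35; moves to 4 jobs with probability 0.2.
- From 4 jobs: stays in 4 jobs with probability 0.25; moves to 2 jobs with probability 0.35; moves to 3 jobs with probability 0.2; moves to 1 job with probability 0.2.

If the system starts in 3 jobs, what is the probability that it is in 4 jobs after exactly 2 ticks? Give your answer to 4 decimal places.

Propagate the distribution vector 2 ticks from 3 jobs.
After 0 ticks: (0.0000, 0.0000, 1.0000, 0.0000)
After 1 tick: (0.3000, 0.3500, 0.1500, 0.2000)
After 2 ticks: (0.2525, 0.3050, 0.2650, 0.1775)
P(in 4 jobs after 2 ticks) = 0.1775

0.1775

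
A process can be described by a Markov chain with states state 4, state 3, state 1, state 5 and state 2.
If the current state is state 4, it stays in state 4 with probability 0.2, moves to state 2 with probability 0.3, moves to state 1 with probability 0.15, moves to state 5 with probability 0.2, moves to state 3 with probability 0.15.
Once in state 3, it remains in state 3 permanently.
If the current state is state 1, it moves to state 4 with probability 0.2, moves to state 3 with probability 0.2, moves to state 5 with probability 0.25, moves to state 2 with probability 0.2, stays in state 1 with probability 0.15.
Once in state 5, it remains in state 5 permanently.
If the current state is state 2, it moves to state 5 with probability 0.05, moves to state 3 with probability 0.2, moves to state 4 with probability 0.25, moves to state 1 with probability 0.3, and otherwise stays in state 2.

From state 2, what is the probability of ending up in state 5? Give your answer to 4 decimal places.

0.4086

Let h(s) be the probability of absorption at state 5 starting from transient state s. Then h(state 5) = 1 and h(state 3) = 0. By first-step analysis:
h(state 4) = 0.2·h(state 4) + 0.15·0 + 0.15·h(state 1) + 0.2·1 + 0.3·h(state 2)
h(state 1) = 0.2·h(state 4) + 0.2·0 + 0.15·h(state 1) + 0.25·1 + 0.2·h(state 2)
h(state 2) = 0.25·h(state 4) + 0.2·0 + 0.3·h(state 1) + 0.05·1 + 0.2·h(state 2)
Solving: h(state 4) = 0.4984, h(state 1) = 0.5075, h(state 2) = 0.4086.
Starting from state 2, the probability is 0.4086.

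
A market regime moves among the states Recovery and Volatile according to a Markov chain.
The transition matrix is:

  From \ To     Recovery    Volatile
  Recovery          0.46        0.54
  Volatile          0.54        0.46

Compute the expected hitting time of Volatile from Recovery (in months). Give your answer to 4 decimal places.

Let t(s) be the expected number of months to first reach Volatile from state s, with t(Volatile) = 0. Conditioning on the first month:
t(Recovery) = 1 + 0.46·t(Recovery)
Solving: t(Recovery) = 1.8519.
Expected months from Recovery to Volatile: 1.8519.

1.8519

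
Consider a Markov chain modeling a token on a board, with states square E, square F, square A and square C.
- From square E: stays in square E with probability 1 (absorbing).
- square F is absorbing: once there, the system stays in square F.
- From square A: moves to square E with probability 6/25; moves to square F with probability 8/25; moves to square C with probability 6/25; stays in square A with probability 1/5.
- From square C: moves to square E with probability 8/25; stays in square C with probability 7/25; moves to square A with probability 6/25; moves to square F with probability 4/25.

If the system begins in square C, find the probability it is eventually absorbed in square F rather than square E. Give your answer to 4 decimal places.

Let h(s) be the probability of absorption at square F starting from transient state s. Then h(square F) = 1 and h(square E) = 0. By first-step analysis:
h(square A) = 0.24·0 + 0.32·1 + 0.2·h(square A) + 0.24·h(square C)
h(square C) = 0.32·0 + 0.16·1 + 0.24·h(square A) + 0.28·h(square C)
Solving: h(square A) = 0.5185, h(square C) = 0.3951.
Starting from square C, the probability is 0.3951.

0.3951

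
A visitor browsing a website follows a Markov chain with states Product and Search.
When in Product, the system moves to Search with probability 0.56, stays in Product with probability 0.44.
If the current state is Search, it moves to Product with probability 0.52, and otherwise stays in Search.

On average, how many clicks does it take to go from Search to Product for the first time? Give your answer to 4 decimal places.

Let t(s) be the expected number of clicks to first reach Product from state s, with t(Product) = 0. Conditioning on the first click:
t(Search) = 1 + 0.48·t(Search)
Solving: t(Search) = 1.9231.
Expected clicks from Search to Product: 1.9231.

1.9231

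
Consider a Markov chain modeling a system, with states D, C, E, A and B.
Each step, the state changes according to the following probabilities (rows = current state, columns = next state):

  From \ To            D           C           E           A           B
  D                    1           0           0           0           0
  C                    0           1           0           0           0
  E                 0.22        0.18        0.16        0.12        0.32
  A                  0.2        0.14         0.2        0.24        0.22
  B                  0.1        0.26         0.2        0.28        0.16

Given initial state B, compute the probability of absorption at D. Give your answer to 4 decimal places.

0.4052

Let h(s) be the probability of absorption at D starting from transient state s. Then h(D) = 1 and h(C) = 0. By first-step analysis:
h(E) = 0.22·1 + 0.18·0 + 0.16·h(E) + 0.12·h(A) + 0.32·h(B)
h(A) = 0.2·1 + 0.14·0 + 0.2·h(E) + 0.24·h(A) + 0.22·h(B)
h(B) = 0.1·1 + 0.26·0 + 0.2·h(E) + 0.28·h(A) + 0.16·h(B)
Solving: h(E) = 0.4890, h(A) = 0.5091, h(B) = 0.4052.
Starting from B, the probability is 0.4052.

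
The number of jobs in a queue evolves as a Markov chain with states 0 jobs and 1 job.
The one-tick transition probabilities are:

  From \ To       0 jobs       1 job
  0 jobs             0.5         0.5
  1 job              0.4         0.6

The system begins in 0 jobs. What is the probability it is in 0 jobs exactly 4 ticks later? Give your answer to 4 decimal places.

0.4445

Propagate the distribution vector 4 ticks from 0 jobs.
After 0 ticks: (1.0000, 0.0000)
After 1 tick: (0.5000, 0.5000)
After 2 ticks: (0.4500, 0.5500)
After 3 ticks: (0.4450, 0.5550)
After 4 ticks: (0.4445, 0.5555)
P(in 0 jobs after 4 ticks) = 0.4445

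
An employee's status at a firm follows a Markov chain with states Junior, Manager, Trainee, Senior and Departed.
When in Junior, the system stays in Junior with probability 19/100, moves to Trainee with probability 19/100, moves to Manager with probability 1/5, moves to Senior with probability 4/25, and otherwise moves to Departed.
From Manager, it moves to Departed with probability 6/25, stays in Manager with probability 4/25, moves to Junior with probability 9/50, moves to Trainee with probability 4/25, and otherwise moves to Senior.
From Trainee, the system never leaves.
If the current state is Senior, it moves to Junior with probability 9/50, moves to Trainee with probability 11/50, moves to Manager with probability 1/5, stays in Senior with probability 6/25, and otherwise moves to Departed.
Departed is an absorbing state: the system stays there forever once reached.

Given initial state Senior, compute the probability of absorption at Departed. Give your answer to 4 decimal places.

0.4881

Let h(s) be the probability of absorption at Departed starting from transient state s. Then h(Departed) = 1 and h(Trainee) = 0. By first-step analysis:
h(Junior) = 0.19·h(Junior) + 0.2·h(Manager) + 0.19·0 + 0.16·h(Senior) + 0.26·1
h(Manager) = 0.18·h(Junior) + 0.16·h(Manager) + 0.16·0 + 0.26·h(Senior) + 0.24·1
h(Senior) = 0.18·h(Junior) + 0.2·h(Manager) + 0.22·0 + 0.24·h(Senior) + 0.16·1
Solving: h(Junior) = 0.5546, h(Manager) = 0.5556, h(Senior) = 0.4881.
Starting from Senior, the probability is 0.4881.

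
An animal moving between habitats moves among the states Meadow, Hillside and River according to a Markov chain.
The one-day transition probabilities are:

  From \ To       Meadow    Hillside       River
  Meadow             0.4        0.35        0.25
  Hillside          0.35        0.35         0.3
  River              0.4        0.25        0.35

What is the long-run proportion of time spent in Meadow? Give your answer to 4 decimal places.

Let the stationary distribution be π with π = πP and π_1 + π_2 + π_3 = 1.
π_1 = 0.4·π_1 + 0.35·π_2 + 0.4·π_3
π_2 = 0.35·π_1 + 0.35·π_2 + 0.25·π_3
Solving with the normalization constraint gives π = (0.3840, 0.3204, 0.2956).
So the stationary probability of Meadow is 0.3840.

0.3840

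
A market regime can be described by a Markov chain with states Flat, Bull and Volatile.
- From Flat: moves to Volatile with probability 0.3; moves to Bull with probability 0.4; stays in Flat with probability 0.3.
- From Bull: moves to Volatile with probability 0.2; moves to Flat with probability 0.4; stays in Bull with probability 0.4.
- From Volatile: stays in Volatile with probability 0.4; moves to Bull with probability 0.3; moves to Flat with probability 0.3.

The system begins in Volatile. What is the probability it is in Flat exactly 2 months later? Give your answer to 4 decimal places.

Sum over the intermediate state after 1 month:
P = P(Volatile→Flat)·P(Flat→Flat) + P(Volatile→Bull)·P(Bull→Flat) + P(Volatile→Volatile)·P(Volatile→Flat)
  = 0.3×0.3 + 0.3×0.4 + 0.4×0.3
  = 0.0900 + 0.1200 + 0.1200 = 0.3300

0.3300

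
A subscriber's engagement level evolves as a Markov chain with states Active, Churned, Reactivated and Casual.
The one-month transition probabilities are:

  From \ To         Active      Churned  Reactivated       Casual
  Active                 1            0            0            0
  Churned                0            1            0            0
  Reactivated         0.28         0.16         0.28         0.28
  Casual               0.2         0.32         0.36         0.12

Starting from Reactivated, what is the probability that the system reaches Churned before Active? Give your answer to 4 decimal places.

Let h(s) be the probability of absorption at Churned starting from transient state s. Then h(Churned) = 1 and h(Active) = 0. By first-step analysis:
h(Reactivated) = 0.28·0 + 0.16·1 + 0.28·h(Reactivated) + 0.28·h(Casual)
h(Casual) = 0.2·0 + 0.32·1 + 0.36·h(Reactivated) + 0.12·h(Casual)
Solving: h(Reactivated) = 0.4324, h(Casual) = 0.5405.
Starting from Reactivated, the probability is 0.4324.

0.4324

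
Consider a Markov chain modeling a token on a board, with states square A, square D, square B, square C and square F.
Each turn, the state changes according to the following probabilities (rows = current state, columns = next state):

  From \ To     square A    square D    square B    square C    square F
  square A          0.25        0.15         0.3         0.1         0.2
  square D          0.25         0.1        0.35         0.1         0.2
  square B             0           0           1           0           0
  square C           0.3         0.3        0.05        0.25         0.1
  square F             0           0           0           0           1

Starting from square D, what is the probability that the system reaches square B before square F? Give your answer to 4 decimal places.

0.6160

Let h(s) be the probability of absorption at square B starting from transient state s. Then h(square B) = 1 and h(square F) = 0. By first-step analysis:
h(square A) = 0.25·h(square A) + 0.15·h(square D) + 0.3·1 + 0.1·h(square C) + 0.2·0
h(square D) = 0.25·h(square A) + 0.1·h(square D) + 0.35·1 + 0.1·h(square C) + 0.2·0
h(square C) = 0.3·h(square A) + 0.3·h(square D) + 0.05·1 + 0.25·h(square C) + 0.1·0
Solving: h(square A) = 0.5968, h(square D) = 0.6160, h(square C) = 0.5518.
Starting from square D, the probability is 0.6160.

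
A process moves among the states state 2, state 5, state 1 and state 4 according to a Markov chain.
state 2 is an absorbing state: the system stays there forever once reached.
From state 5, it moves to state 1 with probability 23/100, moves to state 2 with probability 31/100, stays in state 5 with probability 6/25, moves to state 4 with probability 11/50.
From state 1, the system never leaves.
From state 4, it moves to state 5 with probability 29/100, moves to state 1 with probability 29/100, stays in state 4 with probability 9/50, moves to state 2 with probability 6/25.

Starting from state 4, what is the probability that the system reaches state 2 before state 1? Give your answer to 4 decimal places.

Let h(s) be the probability of absorption at state 2 starting from transient state s. Then h(state 2) = 1 and h(state 1) = 0. By first-step analysis:
h(state 5) = 0.31·1 + 0.24·h(state 5) + 0.23·0 + 0.22·h(state 4)
h(state 4) = 0.24·1 + 0.29·h(state 5) + 0.29·0 + 0.18·h(state 4)
Solving: h(state 5) = 0.5488, h(state 4) = 0.4868.
Starting from state 4, the probability is 0.4868.

0.4868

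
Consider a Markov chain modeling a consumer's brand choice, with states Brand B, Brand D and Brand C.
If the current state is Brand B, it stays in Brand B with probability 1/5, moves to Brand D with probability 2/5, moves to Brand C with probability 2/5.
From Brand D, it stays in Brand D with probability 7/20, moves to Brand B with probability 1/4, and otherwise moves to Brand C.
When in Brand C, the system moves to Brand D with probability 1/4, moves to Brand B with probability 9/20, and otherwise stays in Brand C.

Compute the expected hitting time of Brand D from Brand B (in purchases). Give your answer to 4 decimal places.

2.8947

Let t(s) be the expected number of purchases to first reach Brand D from state s, with t(Brand D) = 0. Conditioning on the first purchase:
t(Brand B) = 1 + 0.2·t(Brand B) + 0.4·t(Brand C)
t(Brand C) = 1 + 0.45·t(Brand B) + 0.3·t(Brand C)
Solving: t(Brand B) = 2.8947, t(Brand C) = 3.2895.
Expected purchases from Brand B to Brand D: 2.8947.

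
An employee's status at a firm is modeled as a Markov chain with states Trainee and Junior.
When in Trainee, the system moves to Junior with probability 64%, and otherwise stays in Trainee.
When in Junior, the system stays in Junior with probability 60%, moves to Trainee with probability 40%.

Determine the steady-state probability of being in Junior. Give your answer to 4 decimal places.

0.6154

Let the stationary distribution be π with π = πP and π_1 + π_2 = 1.
π_1 = 0.36·π_1 + 0.4·π_2
Solving with the normalization constraint gives π = (0.3846, 0.6154).
So the stationary probability of Junior is 0.6154.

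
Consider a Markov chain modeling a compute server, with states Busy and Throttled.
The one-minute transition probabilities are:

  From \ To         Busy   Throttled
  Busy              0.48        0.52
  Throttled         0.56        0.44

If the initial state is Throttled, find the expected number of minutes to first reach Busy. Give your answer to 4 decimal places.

Let t(s) be the expected number of minutes to first reach Busy from state s, with t(Busy) = 0. Conditioning on the first minute:
t(Throttled) = 1 + 0.44·t(Throttled)
Solving: t(Throttled) = 1.7857.
Expected minutes from Throttled to Busy: 1.7857.

1.7857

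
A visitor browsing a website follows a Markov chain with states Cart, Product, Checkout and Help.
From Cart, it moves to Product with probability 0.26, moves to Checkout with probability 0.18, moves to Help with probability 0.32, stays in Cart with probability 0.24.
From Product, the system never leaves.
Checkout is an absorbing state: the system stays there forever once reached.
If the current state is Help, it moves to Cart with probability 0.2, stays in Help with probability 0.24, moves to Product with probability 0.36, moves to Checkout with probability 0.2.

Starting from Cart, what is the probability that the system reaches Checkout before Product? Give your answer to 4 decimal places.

0.3910

Let h(s) be the probability of absorption at Checkout starting from transient state s. Then h(Checkout) = 1 and h(Product) = 0. By first-step analysis:
h(Cart) = 0.24·h(Cart) + 0.26·0 + 0.18·1 + 0.32·h(Help)
h(Help) = 0.2·h(Cart) + 0.36·0 + 0.2·1 + 0.24·h(Help)
Solving: h(Cart) = 0.3910, h(Help) = 0.3660.
Starting from Cart, the probability is 0.3910.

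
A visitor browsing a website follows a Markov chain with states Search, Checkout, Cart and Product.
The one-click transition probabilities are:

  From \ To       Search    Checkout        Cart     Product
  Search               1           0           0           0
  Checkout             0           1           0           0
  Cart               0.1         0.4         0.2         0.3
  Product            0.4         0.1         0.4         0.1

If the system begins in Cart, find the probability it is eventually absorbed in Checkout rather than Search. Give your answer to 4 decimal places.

Let h(s) be the probability of absorption at Checkout starting from transient state s. Then h(Checkout) = 1 and h(Search) = 0. By first-step analysis:
h(Cart) = 0.1·0 + 0.4·1 + 0.2·h(Cart) + 0.3·h(Product)
h(Product) = 0.4·0 + 0.1·1 + 0.4·h(Cart) + 0.1·h(Product)
Solving: h(Cart) = 0.6500, h(Product) = 0.4000.
Starting from Cart, the probability is 0.6500.

0.6500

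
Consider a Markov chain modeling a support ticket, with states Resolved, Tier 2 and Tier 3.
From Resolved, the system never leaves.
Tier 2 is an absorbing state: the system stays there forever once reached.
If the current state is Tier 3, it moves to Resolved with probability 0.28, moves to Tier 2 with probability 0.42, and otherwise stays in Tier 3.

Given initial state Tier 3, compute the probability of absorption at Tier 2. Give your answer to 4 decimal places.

Let h(s) be the probability of absorption at Tier 2 starting from transient state s. Then h(Tier 2) = 1 and h(Resolved) = 0. By first-step analysis:
h(Tier 3) = 0.28·0 + 0.42·1 + 0.3·h(Tier 3)
Solving: h(Tier 3) = 0.6000.
Starting from Tier 3, the probability is 0.6000.

0.6000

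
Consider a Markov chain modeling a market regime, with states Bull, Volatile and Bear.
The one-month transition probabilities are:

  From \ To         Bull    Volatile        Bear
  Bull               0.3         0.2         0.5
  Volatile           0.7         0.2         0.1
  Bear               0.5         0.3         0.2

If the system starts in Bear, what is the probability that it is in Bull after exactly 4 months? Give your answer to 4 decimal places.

0.4560

Propagate the distribution vector 4 months from Bear.
After 0 months: (0.0000, 0.0000, 1.0000)
After 1 month: (0.5000, 0.3000, 0.2000)
After 2 months: (0.4600, 0.2200, 0.3200)
After 3 months: (0.4520, 0.2320, 0.3160)
After 4 months: (0.4560, 0.2316, 0.3124)
P(in Bull after 4 months) = 0.4560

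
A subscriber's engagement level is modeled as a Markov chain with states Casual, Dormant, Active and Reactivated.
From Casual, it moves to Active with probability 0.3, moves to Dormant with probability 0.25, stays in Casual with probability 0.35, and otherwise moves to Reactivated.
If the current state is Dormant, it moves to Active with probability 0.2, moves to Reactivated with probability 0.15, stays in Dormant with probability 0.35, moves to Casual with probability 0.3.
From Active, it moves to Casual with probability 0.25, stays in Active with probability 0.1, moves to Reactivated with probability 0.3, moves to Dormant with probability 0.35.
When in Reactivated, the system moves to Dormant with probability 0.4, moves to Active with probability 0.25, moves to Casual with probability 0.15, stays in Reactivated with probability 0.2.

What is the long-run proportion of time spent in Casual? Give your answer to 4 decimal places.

0.2765

Let the stationary distribution be π with π = πP and π_1 + π_2 + π_3 + π_4 = 1.
π_1 = 0.35·π_1 + 0.3·π_2 + 0.25·π_3 + 0.15·π_4
π_2 = 0.25·π_1 + 0.35·π_2 + 0.35·π_3 + 0.4·π_4
π_3 = 0.3·π_1 + 0.2·π_2 + 0.1·π_3 + 0.25·π_4
Solving with the normalization constraint gives π = (0.2765, 0.3312, 0.2150, 0.1773).
So the stationary probability of Casual is 0.2765.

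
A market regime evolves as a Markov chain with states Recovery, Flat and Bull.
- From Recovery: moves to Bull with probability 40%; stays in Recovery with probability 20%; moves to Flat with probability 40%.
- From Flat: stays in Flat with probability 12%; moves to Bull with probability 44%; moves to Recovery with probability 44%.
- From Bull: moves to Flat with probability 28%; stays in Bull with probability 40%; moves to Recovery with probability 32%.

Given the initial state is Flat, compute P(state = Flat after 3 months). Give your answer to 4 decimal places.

0.2636

Propagate the distribution vector 3 months from Flat.
After 0 months: (0.0000, 1.0000, 0.0000)
After 1 month: (0.4400, 0.1200, 0.4400)
After 2 months: (0.2816, 0.3136, 0.4048)
After 3 months: (0.3238, 0.2636, 0.4125)
P(in Flat after 3 months) = 0.2636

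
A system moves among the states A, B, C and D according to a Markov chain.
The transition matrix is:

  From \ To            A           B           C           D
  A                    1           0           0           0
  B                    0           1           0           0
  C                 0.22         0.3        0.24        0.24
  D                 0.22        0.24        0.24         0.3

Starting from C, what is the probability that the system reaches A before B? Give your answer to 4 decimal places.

Let h(s) be the probability of absorption at A starting from transient state s. Then h(A) = 1 and h(B) = 0. By first-step analysis:
h(C) = 0.22·1 + 0.3·0 + 0.24·h(C) + 0.24·h(D)
h(D) = 0.22·1 + 0.24·0 + 0.24·h(C) + 0.3·h(D)
Solving: h(C) = 0.4359, h(D) = 0.4637.
Starting from C, the probability is 0.4359.

0.4359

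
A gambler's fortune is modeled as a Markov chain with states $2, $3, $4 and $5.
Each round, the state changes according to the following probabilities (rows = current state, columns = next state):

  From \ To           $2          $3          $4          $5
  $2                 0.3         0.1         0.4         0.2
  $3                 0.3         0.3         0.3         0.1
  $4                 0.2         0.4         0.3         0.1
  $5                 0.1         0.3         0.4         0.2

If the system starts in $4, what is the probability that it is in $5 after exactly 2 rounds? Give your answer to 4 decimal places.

0.1300

Propagate the distribution vector 2 rounds from $4.
After 0 rounds: (0.0000, 0.0000, 1.0000, 0.0000)
After 1 round: (0.2000, 0.4000, 0.3000, 0.1000)
After 2 rounds: (0.2500, 0.2900, 0.3300, 0.1300)
P(in $5 after 2 rounds) = 0.1300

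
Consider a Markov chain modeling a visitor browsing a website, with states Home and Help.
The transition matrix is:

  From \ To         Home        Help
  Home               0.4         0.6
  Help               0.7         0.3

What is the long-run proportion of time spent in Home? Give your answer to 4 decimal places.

0.5385

Let the stationary distribution be π with π = πP and π_1 + π_2 = 1.
π_1 = 0.4·π_1 + 0.7·π_2
Solving with the normalization constraint gives π = (0.5385, 0.4615).
So the stationary probability of Home is 0.5385.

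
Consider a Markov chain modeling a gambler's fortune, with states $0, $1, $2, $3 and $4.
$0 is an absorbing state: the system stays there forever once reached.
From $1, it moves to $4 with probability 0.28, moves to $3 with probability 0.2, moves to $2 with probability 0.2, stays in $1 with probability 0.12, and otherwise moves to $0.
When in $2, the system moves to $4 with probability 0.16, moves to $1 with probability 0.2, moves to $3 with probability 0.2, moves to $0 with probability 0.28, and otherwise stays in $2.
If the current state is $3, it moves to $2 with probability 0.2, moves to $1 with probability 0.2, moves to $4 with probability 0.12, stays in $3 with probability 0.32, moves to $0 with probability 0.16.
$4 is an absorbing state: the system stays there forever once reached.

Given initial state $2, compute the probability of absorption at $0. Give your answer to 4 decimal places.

0.5788

Let h(s) be the probability of absorption at $0 starting from transient state s. Then h($0) = 1 and h($4) = 0. By first-step analysis:
h($1) = 0.2·1 + 0.12·h($1) + 0.2·h($2) + 0.2·h($3) + 0.28·0
h($2) = 0.28·1 + 0.2·h($1) + 0.16·h($2) + 0.2·h($3) + 0.16·0
h($3) = 0.16·1 + 0.2·h($1) + 0.2·h($2) + 0.32·h($3) + 0.12·0
Solving: h($1) = 0.4833, h($2) = 0.5788, h($3) = 0.5477.
Starting from $2, the probability is 0.5788.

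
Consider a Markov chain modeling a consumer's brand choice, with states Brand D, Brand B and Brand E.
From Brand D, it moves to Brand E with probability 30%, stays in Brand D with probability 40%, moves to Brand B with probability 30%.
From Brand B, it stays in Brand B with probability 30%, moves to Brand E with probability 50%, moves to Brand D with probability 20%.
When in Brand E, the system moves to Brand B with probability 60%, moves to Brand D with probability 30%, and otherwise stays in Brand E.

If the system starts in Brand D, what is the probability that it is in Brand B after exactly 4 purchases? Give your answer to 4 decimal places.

0.3954

Propagate the distribution vector 4 purchases from Brand D.
After 0 purchases: (1.0000, 0.0000, 0.0000)
After 1 purchase: (0.4000, 0.3000, 0.3000)
After 2 purchases: (0.3100, 0.3900, 0.3000)
After 3 purchases: (0.2920, 0.3900, 0.3180)
After 4 purchases: (0.2902, 0.3954, 0.3144)
P(in Brand B after 4 purchases) = 0.3954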